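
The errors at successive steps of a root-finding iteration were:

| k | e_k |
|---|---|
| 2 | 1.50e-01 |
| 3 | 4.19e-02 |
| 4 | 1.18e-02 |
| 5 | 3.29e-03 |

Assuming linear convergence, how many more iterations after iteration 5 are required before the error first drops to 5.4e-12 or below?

Rate ρ ≈ e_5/e_4 = 3.29e-03/1.18e-02 = 0.2788.
After j more steps, e_{5+j} ≈ 3.29e-03·ρ^j; need ρ^j ≤ 5.4e-12/3.29e-03 = 1.64134e-09.
j ≥ ln(1.64134e-09)/ln(0.2788) = -20.2278/-1.27726 = 15.837.
So 16 more iterations are needed.

16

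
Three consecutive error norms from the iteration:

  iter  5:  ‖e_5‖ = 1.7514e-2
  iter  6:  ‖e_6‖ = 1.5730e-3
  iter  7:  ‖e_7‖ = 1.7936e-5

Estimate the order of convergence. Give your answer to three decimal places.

1.856

p ≈ ln(‖e_7‖/‖e_6‖) / ln(‖e_6‖/‖e_5‖)
  = ln(1.7936e-5/1.5730e-3) / ln(1.5730e-3/1.7514e-2)
  = ln(0.0114024) / ln(0.0898139)
  = -4.473931 / -2.410016 ≈ 1.856391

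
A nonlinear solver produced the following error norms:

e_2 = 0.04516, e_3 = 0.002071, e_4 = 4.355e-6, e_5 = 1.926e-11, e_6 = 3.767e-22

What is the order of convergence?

Consecutive ratios: e_6/e_5 = 3.767e-22/1.926e-11 = 1.95587e-11, e_5/e_4 = 1.926e-11/4.355e-6 = 4.4225e-06.
p ≈ ln(1.95587e-11)/ln(4.4225e-06) = -24.6576/-12.3288 ≈ 2.00.
So the convergence is quadratic (order 2).

2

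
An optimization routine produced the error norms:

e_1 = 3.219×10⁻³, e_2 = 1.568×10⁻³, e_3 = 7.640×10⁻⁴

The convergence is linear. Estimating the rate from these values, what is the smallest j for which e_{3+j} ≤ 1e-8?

Rate ρ ≈ e_3/e_2 = 7.640×10⁻⁴/1.568×10⁻³ = 0.4872.
After j more steps, e_{3+j} ≈ 7.640×10⁻⁴·ρ^j; need ρ^j ≤ 1e-8/7.640×10⁻⁴ = 1.3089e-05.
j ≥ ln(1.3089e-05)/ln(0.4872) = -11.2437/-0.71908 = 15.636.
So 16 more iterations are needed.

16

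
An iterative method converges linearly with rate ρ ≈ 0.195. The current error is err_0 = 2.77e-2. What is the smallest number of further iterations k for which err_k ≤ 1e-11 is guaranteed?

14

After k steps, err_k ≈ 2.77e-2·0.195^k.
Need 0.195^k ≤ 1e-11/2.77e-2 = 3.61011e-10.
k ≥ ln(3.61011e-10)/ln(0.195) = -21.7421/-1.63476 = 13.300.
Smallest integer k = 14.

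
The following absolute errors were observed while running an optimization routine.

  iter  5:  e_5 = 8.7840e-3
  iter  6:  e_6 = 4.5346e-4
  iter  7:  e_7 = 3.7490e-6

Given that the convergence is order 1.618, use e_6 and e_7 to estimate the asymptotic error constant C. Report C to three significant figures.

0.963

C ≈ e_7 / e_6^1.618
  = 3.7490e-6 / (4.5346e-4)^1.618
  = 3.7490e-6 / 3.89296e-06 ≈ 0.96302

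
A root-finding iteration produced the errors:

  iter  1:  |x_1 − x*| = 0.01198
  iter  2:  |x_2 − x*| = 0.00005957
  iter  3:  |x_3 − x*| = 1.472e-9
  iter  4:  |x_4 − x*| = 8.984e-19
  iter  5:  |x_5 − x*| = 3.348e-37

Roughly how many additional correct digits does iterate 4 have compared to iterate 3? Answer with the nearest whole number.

Digits gained ≈ log₁₀(|x_3 − x*|/|x_4 − x*|) = log₁₀(1.472e-9/8.984e-19) = log₁₀(1.63847e+09) ≈ 9.214.

9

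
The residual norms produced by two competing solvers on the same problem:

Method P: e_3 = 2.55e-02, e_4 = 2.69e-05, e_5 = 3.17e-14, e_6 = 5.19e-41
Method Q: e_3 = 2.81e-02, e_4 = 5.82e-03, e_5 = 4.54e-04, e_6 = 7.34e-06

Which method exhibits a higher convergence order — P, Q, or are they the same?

Method P: p ≈ ln(5.19e-41/3.17e-14)/ln(3.17e-14/2.69e-05) ≈ 3.00.
Method Q: p ≈ ln(7.34e-06/4.54e-04)/ln(4.54e-04/5.82e-03) ≈ 1.62.
Method P has the higher order (≈3.0 vs ≈1.6).

P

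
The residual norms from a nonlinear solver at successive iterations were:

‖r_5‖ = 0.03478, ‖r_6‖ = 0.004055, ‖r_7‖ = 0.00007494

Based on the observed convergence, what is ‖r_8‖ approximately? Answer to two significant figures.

4.5e-8

First estimate the order: p ≈ ln(‖r_7‖/‖r_6‖) / ln(‖r_6‖/‖r_5‖) = ln(0.00007494/0.004055)/ln(0.004055/0.03478) = ln(0.0184809)/ln(0.11659) ≈ 1.8571.
Then ‖r_8‖ ≈ ‖r_7‖·(‖r_7‖/‖r_6‖)^p = 0.00007494·(0.0184809)^1.8571 = 0.00007494·0.000604132 ≈ 4.527e-08.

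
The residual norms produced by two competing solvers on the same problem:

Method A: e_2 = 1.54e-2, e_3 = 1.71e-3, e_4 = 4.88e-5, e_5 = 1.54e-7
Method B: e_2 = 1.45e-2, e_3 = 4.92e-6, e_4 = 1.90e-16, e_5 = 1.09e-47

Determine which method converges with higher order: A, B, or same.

B

Method A: p ≈ ln(1.54e-7/4.88e-5)/ln(4.88e-5/1.71e-3) ≈ 1.62.
Method B: p ≈ ln(1.09e-47/1.90e-16)/ln(1.90e-16/4.92e-6) ≈ 3.00.
Method B has the higher order (≈3.0 vs ≈1.6).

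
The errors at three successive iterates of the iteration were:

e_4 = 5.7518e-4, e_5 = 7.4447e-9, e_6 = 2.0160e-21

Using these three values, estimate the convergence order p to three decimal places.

p ≈ ln(e_6/e_5) / ln(e_5/e_4)
  = ln(2.0160e-21/7.4447e-9) / ln(7.4447e-9/5.7518e-4)
  = ln(2.70797e-13) / ln(1.29433e-05)
  = -28.937407 / -11.254932 ≈ 2.571087

2.571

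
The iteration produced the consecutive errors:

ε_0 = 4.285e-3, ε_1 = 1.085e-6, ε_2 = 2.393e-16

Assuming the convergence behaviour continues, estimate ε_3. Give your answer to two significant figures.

2.8e-42

First estimate the order: p ≈ ln(ε_2/ε_1) / ln(ε_1/ε_0) = ln(2.393e-16/1.085e-6)/ln(1.085e-6/4.285e-3) = ln(2.20553e-10)/ln(0.000253209) ≈ 2.6850.
Then ε_3 ≈ ε_2·(ε_2/ε_1)^p = 2.393e-16·(2.20553e-10)^2.6850 = 2.393e-16·1.18122e-26 ≈ 2.827e-42.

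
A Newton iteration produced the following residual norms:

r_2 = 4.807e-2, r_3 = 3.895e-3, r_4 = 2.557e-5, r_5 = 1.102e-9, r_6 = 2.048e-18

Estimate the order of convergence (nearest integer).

Consecutive ratios: r_6/r_5 = 2.048e-18/1.102e-9 = 1.85844e-09, r_5/r_4 = 1.102e-9/2.557e-5 = 4.30974e-05.
p ≈ ln(1.85844e-09)/ln(4.30974e-05) = -20.1035/-10.0520 ≈ 2.00.
So the convergence is quadratic (order 2).

2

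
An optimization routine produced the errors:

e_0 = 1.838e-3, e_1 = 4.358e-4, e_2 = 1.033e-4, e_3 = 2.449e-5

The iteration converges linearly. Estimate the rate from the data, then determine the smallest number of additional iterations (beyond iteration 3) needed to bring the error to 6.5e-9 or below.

Rate ρ ≈ e_3/e_2 = 2.449e-5/1.033e-4 = 0.2371.
After j more steps, e_{3+j} ≈ 2.449e-5·ρ^j; need ρ^j ≤ 6.5e-9/2.449e-5 = 0.000265414.
j ≥ ln(0.000265414)/ln(0.2371) = -8.2342/-1.43927 = 5.721.
So 6 more iterations are needed.

6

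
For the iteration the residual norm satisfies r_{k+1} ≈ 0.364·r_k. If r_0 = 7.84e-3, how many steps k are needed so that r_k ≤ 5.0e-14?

26

After k steps, r_k ≈ 7.84e-3·0.364^k.
Need 0.364^k ≤ 5.0e-14/7.84e-3 = 6.37755e-12.
k ≥ ln(6.37755e-12)/ln(0.364) = -25.7782/-1.01060 = 25.508.
Smallest integer k = 26.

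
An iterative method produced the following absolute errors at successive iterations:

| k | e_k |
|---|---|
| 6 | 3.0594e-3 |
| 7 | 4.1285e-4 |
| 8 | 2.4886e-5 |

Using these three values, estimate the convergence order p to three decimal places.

p ≈ ln(e_8/e_7) / ln(e_7/e_6)
  = ln(2.4886e-5/4.1285e-4) / ln(4.1285e-4/3.0594e-3)
  = ln(0.0602786) / ln(0.134945)
  = -2.808778 / -2.002888 ≈ 1.402364

1.402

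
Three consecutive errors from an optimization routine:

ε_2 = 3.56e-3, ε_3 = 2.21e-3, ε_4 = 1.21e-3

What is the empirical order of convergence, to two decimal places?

p ≈ ln(ε_4/ε_3) / ln(ε_3/ε_2)
  = ln(1.21e-3/2.21e-3) / ln(2.21e-3/3.56e-3)
  = ln(0.547511) / ln(0.620787)
  = -0.60237 / -0.47677 ≈ 1.26344

1.26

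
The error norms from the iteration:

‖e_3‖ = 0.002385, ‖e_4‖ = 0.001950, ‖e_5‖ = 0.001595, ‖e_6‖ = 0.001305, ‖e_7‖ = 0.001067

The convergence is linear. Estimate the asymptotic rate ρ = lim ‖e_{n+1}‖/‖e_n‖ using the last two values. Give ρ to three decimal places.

ρ ≈ ‖e_7‖/‖e_6‖ = 0.001067/0.001305 = 0.81762

0.818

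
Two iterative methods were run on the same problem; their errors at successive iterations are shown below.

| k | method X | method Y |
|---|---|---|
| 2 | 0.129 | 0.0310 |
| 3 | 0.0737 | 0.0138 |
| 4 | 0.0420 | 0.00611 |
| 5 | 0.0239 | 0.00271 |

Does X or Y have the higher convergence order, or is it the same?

Method X: p ≈ ln(0.0239/0.0420)/ln(0.0420/0.0737) ≈ 1.00.
Method Y: p ≈ ln(0.00271/0.00611)/ln(0.00611/0.0138) ≈ 1.00.
Both orders ≈ 1.0 — effectively the same.

same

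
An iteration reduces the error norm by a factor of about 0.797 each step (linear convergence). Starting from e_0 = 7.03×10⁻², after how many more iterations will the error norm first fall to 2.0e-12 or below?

After k steps, e_k ≈ 7.03×10⁻²·0.797^k.
Need 0.797^k ≤ 2.0e-12/7.03×10⁻² = 2.84495e-11.
k ≥ ln(2.84495e-11)/ln(0.797) = -24.2829/-0.22690 = 107.020.
Smallest integer k = 108.

108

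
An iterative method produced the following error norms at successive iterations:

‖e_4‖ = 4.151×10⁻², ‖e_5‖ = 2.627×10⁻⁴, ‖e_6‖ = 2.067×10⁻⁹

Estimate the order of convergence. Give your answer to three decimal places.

p ≈ ln(‖e_6‖/‖e_5‖) / ln(‖e_5‖/‖e_4‖)
  = ln(2.067×10⁻⁹/2.627×10⁻⁴) / ln(2.627×10⁻⁴/4.151×10⁻²)
  = ln(7.86829e-06) / ln(0.0063286)
  = -11.752670 / -5.062676 ≈ 2.321434

2.321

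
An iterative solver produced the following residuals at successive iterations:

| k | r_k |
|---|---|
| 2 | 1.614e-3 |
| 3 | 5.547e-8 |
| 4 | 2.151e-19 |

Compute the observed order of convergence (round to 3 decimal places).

p ≈ ln(r_4/r_3) / ln(r_3/r_2)
  = ln(2.151e-19/5.547e-8) / ln(5.547e-8/1.614e-3)
  = ln(3.87777e-12) / ln(3.4368e-05)
  = -26.275761 / -10.278385 ≈ 2.556409

2.556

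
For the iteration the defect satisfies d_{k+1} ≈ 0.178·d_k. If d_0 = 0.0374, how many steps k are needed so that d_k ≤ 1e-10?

After k steps, d_k ≈ 0.0374·0.178^k.
Need 0.178^k ≤ 1e-10/0.0374 = 2.6738e-09.
k ≥ ln(2.6738e-09)/ln(0.178) = -19.7398/-1.72597 = 11.437.
Smallest integer k = 12.

12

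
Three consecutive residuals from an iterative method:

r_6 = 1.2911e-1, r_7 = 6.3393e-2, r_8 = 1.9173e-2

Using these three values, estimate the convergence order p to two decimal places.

p ≈ ln(r_8/r_7) / ln(r_7/r_6)
  = ln(1.9173e-2/6.3393e-2) / ln(6.3393e-2/1.2911e-1)
  = ln(0.302447) / ln(0.491)
  = -1.19585 / -0.71131 ≈ 1.68119

1.68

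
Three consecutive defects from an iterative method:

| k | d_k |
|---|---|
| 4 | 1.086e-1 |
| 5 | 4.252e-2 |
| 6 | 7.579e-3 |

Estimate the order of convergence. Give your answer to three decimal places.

p ≈ ln(d_6/d_5) / ln(d_5/d_4)
  = ln(7.579e-3/4.252e-2) / ln(4.252e-2/1.086e-1)
  = ln(0.178246) / ln(0.391529)
  = -1.724591 / -0.937696 ≈ 1.839179

1.839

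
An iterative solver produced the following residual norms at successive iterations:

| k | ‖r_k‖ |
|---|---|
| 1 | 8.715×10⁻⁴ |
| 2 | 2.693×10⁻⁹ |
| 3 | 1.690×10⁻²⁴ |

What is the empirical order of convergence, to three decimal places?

p ≈ ln(‖r_3‖/‖r_2‖) / ln(‖r_2‖/‖r_1‖)
  = ln(1.690×10⁻²⁴/2.693×10⁻⁹) / ln(2.693×10⁻⁹/8.715×10⁻⁴)
  = ln(6.27553e-16) / ln(3.09007e-06)
  = -35.004704 / -12.687317 ≈ 2.759031

2.759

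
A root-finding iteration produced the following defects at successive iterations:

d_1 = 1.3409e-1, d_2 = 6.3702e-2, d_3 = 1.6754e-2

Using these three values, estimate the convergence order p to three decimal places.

1.794

p ≈ ln(d_3/d_2) / ln(d_2/d_1)
  = ln(1.6754e-2/6.3702e-2) / ln(6.3702e-2/1.3409e-1)
  = ln(0.263006) / ln(0.475069)
  = -1.335578 / -0.744295 ≈ 1.794420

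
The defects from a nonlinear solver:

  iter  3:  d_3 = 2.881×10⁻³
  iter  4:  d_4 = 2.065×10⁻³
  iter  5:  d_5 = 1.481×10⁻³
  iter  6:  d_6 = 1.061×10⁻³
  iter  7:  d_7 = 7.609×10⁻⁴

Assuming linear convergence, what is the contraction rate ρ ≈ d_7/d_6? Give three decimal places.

ρ ≈ d_7/d_6 = 7.609×10⁻⁴/1.061×10⁻³ = 0.71715

0.717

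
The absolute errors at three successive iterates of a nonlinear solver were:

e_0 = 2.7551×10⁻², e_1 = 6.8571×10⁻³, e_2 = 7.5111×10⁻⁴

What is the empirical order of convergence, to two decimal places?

p ≈ ln(e_2/e_1) / ln(e_1/e_0)
  = ln(7.5111×10⁻⁴/6.8571×10⁻³) / ln(6.8571×10⁻³/2.7551×10⁻²)
  = ln(0.109538) / ln(0.248888)
  = -2.21148 / -1.39075 ≈ 1.59013

1.59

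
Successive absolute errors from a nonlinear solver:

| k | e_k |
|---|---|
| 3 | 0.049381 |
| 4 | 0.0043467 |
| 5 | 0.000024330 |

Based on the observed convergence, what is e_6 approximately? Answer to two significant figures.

3.8e-10

First estimate the order: p ≈ ln(e_5/e_4) / ln(e_4/e_3) = ln(0.000024330/0.0043467)/ln(0.0043467/0.049381) = ln(0.00559735)/ln(0.0880237) ≈ 2.1338.
Then e_6 ≈ e_5·(e_5/e_4)^p = 0.000024330·(0.00559735)^2.1338 = 0.000024330·1.56547e-05 ≈ 3.809e-10.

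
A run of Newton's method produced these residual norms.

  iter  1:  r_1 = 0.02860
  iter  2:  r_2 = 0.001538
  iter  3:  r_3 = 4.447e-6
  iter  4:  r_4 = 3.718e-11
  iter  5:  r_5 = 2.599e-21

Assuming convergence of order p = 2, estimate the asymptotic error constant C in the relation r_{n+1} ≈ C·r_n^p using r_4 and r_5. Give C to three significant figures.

C ≈ r_5 / r_4^2
  = 2.599e-21 / (3.718e-11)^2
  = 2.599e-21 / 1.38235e-21 ≈ 1.8801

1.88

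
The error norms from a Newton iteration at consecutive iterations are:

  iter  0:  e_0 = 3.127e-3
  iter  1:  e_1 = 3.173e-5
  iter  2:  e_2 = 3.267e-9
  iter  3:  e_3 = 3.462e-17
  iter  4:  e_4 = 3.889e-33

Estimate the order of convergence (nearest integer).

2

Consecutive ratios: e_4/e_3 = 3.889e-33/3.462e-17 = 1.12334e-16, e_3/e_2 = 3.462e-17/3.267e-9 = 1.05969e-08.
p ≈ ln(1.12334e-16)/ln(1.05969e-08) = -36.7251/-18.3627 ≈ 2.00.
So the convergence is quadratic (order 2).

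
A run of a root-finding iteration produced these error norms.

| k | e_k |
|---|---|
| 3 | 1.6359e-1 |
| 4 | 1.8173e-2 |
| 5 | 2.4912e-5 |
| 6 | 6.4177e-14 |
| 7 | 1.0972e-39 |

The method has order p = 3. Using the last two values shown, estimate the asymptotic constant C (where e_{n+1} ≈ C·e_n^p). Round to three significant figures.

C ≈ e_7 / e_6^3
  = 1.0972e-39 / (6.4177e-14)^3
  = 1.0972e-39 / 2.64325e-40 ≈ 4.151

4.15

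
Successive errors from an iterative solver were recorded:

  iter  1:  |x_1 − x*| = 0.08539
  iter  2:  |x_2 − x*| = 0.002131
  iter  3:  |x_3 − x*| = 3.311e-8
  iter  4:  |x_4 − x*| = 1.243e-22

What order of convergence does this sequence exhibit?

Consecutive ratios: |x_4 − x*|/|x_3 − x*| = 1.243e-22/3.311e-8 = 3.75415e-15, |x_3 − x*|/|x_2 − x*| = 3.311e-8/0.002131 = 1.55373e-05.
p ≈ ln(3.75415e-15)/ln(1.55373e-05) = -33.2159/-11.0723 ≈ 3.00.
So the convergence is cubic (order 3).

3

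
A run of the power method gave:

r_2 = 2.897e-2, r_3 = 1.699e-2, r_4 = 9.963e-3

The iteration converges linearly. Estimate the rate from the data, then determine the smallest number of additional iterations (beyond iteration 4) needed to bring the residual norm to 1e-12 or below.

Rate ρ ≈ r_4/r_3 = 9.963e-3/1.699e-2 = 0.5864.
After j more steps, r_{4+j} ≈ 9.963e-3·ρ^j; need ρ^j ≤ 1e-12/9.963e-3 = 1.00371e-10.
j ≥ ln(1.00371e-10)/ln(0.5864) = -23.0221/-0.53375 = 43.133.
So 44 more iterations are needed.

44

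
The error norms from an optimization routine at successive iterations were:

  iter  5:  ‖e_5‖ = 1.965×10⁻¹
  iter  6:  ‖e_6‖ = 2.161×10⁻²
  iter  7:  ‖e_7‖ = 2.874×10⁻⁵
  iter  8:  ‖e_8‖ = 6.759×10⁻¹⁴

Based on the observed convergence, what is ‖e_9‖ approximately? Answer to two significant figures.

First estimate the order: p ≈ ln(‖e_8‖/‖e_7‖) / ln(‖e_7‖/‖e_6‖) = ln(6.759×10⁻¹⁴/2.874×10⁻⁵)/ln(2.874×10⁻⁵/2.161×10⁻²) = ln(2.35177e-09)/ln(0.00132994) ≈ 3.0000.
Then ‖e_9‖ ≈ ‖e_8‖·(‖e_8‖/‖e_7‖)^p = 6.759×10⁻¹⁴·(2.35177e-09)^3.0000 = 6.759×10⁻¹⁴·1.30072e-26 ≈ 8.792e-40.

8.8e-40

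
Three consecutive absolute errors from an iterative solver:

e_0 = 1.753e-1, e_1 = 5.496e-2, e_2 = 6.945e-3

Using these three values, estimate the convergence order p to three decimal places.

p ≈ ln(e_2/e_1) / ln(e_1/e_0)
  = ln(6.945e-3/5.496e-2) / ln(5.496e-2/1.753e-1)
  = ln(0.126365) / ln(0.31352)
  = -2.068581 / -1.159892 ≈ 1.783426

1.783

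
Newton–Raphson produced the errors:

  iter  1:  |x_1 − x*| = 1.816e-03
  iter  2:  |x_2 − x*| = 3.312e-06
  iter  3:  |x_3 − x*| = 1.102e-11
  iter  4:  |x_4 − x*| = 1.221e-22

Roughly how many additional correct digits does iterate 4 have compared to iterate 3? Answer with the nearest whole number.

11

Digits gained ≈ log₁₀(|x_3 − x*|/|x_4 − x*|) = log₁₀(1.102e-11/1.221e-22) = log₁₀(9.02539e+10) ≈ 10.955.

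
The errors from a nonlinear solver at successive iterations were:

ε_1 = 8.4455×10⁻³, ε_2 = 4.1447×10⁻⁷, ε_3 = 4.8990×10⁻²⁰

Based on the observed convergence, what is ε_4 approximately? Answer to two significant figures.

First estimate the order: p ≈ ln(ε_3/ε_2) / ln(ε_2/ε_1) = ln(4.8990×10⁻²⁰/4.1447×10⁻⁷)/ln(4.1447×10⁻⁷/8.4455×10⁻³) = ln(1.18199e-13)/ln(4.90758e-05) ≈ 3.0000.
Then ε_4 ≈ ε_3·(ε_3/ε_2)^p = 4.8990×10⁻²⁰·(1.18199e-13)^3.0000 = 4.8990×10⁻²⁰·1.65136e-39 ≈ 8.09e-59.

8.1e-59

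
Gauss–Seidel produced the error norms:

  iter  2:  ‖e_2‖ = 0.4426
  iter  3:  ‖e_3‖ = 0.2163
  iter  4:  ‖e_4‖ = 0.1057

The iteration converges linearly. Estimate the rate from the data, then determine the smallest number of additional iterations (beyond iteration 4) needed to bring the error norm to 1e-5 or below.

Rate ρ ≈ ‖e_4‖/‖e_3‖ = 0.1057/0.2163 = 0.4887.
After j more steps, ‖e_{4+j}‖ ≈ 0.1057·ρ^j; need ρ^j ≤ 1e-5/0.1057 = 9.46074e-05.
j ≥ ln(9.46074e-05)/ln(0.4887) = -9.2658/-0.71601 = 12.941.
So 13 more iterations are needed.

13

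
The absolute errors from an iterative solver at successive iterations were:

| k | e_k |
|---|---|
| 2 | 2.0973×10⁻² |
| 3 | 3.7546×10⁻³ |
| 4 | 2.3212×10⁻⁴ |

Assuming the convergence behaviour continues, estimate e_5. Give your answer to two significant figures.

2.6e-6

First estimate the order: p ≈ ln(e_4/e_3) / ln(e_3/e_2) = ln(2.3212×10⁻⁴/3.7546×10⁻³)/ln(3.7546×10⁻³/2.0973×10⁻²) = ln(0.0618228)/ln(0.179021) ≈ 1.6181.
Then e_5 ≈ e_4·(e_4/e_3)^p = 2.3212×10⁻⁴·(0.0618228)^1.6181 = 2.3212×10⁻⁴·0.0110652 ≈ 2.568e-06.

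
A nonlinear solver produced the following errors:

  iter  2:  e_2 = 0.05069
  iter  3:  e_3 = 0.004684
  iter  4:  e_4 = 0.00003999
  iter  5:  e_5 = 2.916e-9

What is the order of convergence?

Consecutive ratios: e_5/e_4 = 2.916e-9/0.00003999 = 7.29182e-05, e_4/e_3 = 0.00003999/0.004684 = 0.00853757.
p ≈ ln(7.29182e-05)/ln(0.00853757) = -9.5262/-4.7633 ≈ 2.00.
So the convergence is quadratic (order 2).

2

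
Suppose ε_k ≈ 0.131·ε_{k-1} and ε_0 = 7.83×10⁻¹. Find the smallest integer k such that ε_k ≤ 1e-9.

After k steps, ε_k ≈ 7.83×10⁻¹·0.131^k.
Need 0.131^k ≤ 1e-9/7.83×10⁻¹ = 1.27714e-09.
k ≥ ln(1.27714e-09)/ln(0.131) = -20.4786/-2.03256 = 10.075.
Smallest integer k = 11.

11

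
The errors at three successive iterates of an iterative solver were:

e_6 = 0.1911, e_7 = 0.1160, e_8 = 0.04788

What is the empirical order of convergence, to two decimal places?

1.77

p ≈ ln(e_8/e_7) / ln(e_7/e_6)
  = ln(0.04788/0.1160) / ln(0.1160/0.1911)
  = ln(0.412759) / ln(0.607012)
  = -0.88489 / -0.49921 ≈ 1.77258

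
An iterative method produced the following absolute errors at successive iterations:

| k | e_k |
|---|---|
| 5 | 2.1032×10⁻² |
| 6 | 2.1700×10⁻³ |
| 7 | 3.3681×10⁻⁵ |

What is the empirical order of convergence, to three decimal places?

p ≈ ln(e_7/e_6) / ln(e_6/e_5)
  = ln(3.3681×10⁻⁵/2.1700×10⁻³) / ln(2.1700×10⁻³/2.1032×10⁻²)
  = ln(0.0155212) / ln(0.103176)
  = -4.165548 / -2.271319 ≈ 1.833978

1.834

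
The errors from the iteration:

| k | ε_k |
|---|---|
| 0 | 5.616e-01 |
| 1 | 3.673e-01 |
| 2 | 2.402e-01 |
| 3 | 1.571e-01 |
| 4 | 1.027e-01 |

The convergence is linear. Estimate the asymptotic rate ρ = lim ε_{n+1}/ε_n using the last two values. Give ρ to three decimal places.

0.654

ρ ≈ ε_4/ε_3 = 1.027e-01/1.571e-01 = 0.65372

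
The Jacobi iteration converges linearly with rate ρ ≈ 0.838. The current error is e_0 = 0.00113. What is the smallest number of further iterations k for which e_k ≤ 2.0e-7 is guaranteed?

After k steps, e_k ≈ 0.00113·0.838^k.
Need 0.838^k ≤ 2.0e-7/0.00113 = 0.000176991.
k ≥ ln(0.000176991)/ln(0.838) = -8.6394/-0.17674 = 48.882.
Smallest integer k = 49.

49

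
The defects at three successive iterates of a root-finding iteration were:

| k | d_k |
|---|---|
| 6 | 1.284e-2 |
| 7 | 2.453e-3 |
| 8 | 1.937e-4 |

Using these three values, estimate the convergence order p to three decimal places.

p ≈ ln(d_8/d_7) / ln(d_7/d_6)
  = ln(1.937e-4/2.453e-3) / ln(2.453e-3/1.284e-2)
  = ln(0.0789645) / ln(0.191044)
  = -2.538757 / -1.655252 ≈ 1.533759

1.534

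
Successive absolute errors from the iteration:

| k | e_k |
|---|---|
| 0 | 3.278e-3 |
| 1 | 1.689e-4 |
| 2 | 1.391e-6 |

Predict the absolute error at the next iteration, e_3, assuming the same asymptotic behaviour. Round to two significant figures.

5.9e-10

First estimate the order: p ≈ ln(e_2/e_1) / ln(e_1/e_0) = ln(1.391e-6/1.689e-4)/ln(1.689e-4/3.278e-3) = ln(0.00823564)/ln(0.0515253) ≈ 1.6183.
Then e_3 ≈ e_2·(e_2/e_1)^p = 1.391e-6·(0.00823564)^1.6183 = 1.391e-6·0.000423617 ≈ 5.893e-10.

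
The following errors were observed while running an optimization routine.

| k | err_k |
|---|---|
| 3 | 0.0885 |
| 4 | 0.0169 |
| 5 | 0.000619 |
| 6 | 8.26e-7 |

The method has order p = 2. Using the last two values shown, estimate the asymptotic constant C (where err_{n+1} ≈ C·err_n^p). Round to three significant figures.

C ≈ err_6 / err_5^2
  = 8.26e-7 / (0.000619)^2
  = 8.26e-7 / 3.83161e-07 ≈ 2.1558

2.16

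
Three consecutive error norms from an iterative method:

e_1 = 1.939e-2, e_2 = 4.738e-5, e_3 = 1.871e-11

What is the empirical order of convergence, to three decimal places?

p ≈ ln(e_3/e_2) / ln(e_2/e_1)
  = ln(1.871e-11/4.738e-5) / ln(4.738e-5/1.939e-2)
  = ln(3.94892e-07) / ln(0.00244353)
  = -14.744654 / -6.014312 ≈ 2.451594

2.452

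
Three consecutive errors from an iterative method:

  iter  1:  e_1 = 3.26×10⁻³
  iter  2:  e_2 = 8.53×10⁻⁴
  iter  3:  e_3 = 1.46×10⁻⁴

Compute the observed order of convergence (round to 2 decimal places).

p ≈ ln(e_3/e_2) / ln(e_2/e_1)
  = ln(1.46×10⁻⁴/8.53×10⁻⁴) / ln(8.53×10⁻⁴/3.26×10⁻³)
  = ln(0.171161) / ln(0.261656)
  = -1.76515 / -1.34072 ≈ 1.31657

1.32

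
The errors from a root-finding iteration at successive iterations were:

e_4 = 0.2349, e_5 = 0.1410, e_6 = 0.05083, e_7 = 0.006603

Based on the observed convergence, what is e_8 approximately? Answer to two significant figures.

First estimate the order: p ≈ ln(e_7/e_6) / ln(e_6/e_5) = ln(0.006603/0.05083)/ln(0.05083/0.1410) = ln(0.129904)/ln(0.360496) ≈ 2.0004.
Then e_8 ≈ e_7·(e_7/e_6)^p = 0.006603·(0.129904)^2.0004 = 0.006603·0.0168613 ≈ 0.0001113.

1.1e-4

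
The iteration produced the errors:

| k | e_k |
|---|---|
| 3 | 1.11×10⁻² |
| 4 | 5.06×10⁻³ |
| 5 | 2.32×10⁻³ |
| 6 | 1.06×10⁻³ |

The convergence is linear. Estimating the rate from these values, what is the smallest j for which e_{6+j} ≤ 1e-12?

27

Rate ρ ≈ e_6/e_5 = 1.06×10⁻³/2.32×10⁻³ = 0.4569.
After j more steps, e_{6+j} ≈ 1.06×10⁻³·ρ^j; need ρ^j ≤ 1e-12/1.06×10⁻³ = 9.43396e-10.
j ≥ ln(9.43396e-10)/ln(0.4569) = -20.7815/-0.78329 = 26.531.
So 27 more iterations are needed.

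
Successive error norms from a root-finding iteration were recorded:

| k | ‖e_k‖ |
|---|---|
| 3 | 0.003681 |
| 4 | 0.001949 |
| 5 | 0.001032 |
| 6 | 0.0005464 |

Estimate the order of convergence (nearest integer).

1

Consecutive ratios: ‖e_6‖/‖e_5‖ = 0.0005464/0.001032 = 0.529457, ‖e_5‖/‖e_4‖ = 0.001032/0.001949 = 0.529502.
p ≈ ln(0.529457)/ln(0.529502) = -0.6359/-0.6358 ≈ 1.00.
So the convergence is linear (order 1).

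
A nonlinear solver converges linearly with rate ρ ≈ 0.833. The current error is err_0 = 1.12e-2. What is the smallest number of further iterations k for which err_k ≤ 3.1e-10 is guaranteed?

After k steps, err_k ≈ 1.12e-2·0.833^k.
Need 0.833^k ≤ 3.1e-10/1.12e-2 = 2.76786e-08.
k ≥ ln(2.76786e-08)/ln(0.833) = -17.4026/-0.18272 = 95.242.
Smallest integer k = 96.

96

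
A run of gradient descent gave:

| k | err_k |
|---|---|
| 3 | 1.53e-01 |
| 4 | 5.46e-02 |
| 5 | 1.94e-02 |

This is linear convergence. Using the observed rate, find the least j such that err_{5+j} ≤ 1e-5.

8

Rate ρ ≈ err_5/err_4 = 1.94e-02/5.46e-02 = 0.3553.
After j more steps, err_{5+j} ≈ 1.94e-02·ρ^j; need ρ^j ≤ 1e-5/1.94e-02 = 0.000515464.
j ≥ ln(0.000515464)/ln(0.3553) = -7.5704/-1.03479 = 7.316.
So 8 more iterations are needed.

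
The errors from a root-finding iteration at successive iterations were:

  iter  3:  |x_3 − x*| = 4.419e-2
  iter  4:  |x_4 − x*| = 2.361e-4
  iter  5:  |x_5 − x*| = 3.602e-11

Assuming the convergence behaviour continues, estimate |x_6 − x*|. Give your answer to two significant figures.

First estimate the order: p ≈ ln(|x_5 − x*|/|x_4 − x*|) / ln(|x_4 − x*|/|x_3 − x*|) = ln(3.602e-11/2.361e-4)/ln(2.361e-4/4.419e-2) = ln(1.52562e-07)/ln(0.00534284) ≈ 2.9999.
Then |x_6 − x*| ≈ |x_5 − x*|·(|x_5 − x*|/|x_4 − x*|)^p = 3.602e-11·(1.52562e-07)^2.9999 = 3.602e-11·3.55648e-21 ≈ 1.281e-31.

1.3e-31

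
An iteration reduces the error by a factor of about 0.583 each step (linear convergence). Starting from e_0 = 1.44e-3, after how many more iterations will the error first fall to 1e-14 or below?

After k steps, e_k ≈ 1.44e-3·0.583^k.
Need 0.583^k ≤ 1e-14/1.44e-3 = 6.94444e-12.
k ≥ ln(6.94444e-12)/ln(0.583) = -25.6931/-0.53957 = 47.618.
Smallest integer k = 48.

48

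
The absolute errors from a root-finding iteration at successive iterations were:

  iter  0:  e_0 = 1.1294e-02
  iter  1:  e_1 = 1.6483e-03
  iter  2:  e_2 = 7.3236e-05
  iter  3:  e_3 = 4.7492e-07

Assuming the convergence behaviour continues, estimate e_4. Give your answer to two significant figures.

1.4e-10

First estimate the order: p ≈ ln(e_3/e_2) / ln(e_2/e_1) = ln(4.7492e-07/7.3236e-05)/ln(7.3236e-05/1.6483e-03) = ln(0.00648479)/ln(0.0444312) ≈ 1.6180.
Then e_4 ≈ e_3·(e_3/e_2)^p = 4.7492e-07·(0.00648479)^1.6180 = 4.7492e-07·0.000288169 ≈ 1.369e-10.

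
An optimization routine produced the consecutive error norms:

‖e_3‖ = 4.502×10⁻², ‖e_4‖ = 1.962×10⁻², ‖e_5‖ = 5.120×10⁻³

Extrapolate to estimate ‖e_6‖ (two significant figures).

First estimate the order: p ≈ ln(‖e_5‖/‖e_4‖) / ln(‖e_4‖/‖e_3‖) = ln(5.120×10⁻³/1.962×10⁻²)/ln(1.962×10⁻²/4.502×10⁻²) = ln(0.260958)/ln(0.435806) ≈ 1.6175.
Then ‖e_6‖ ≈ ‖e_5‖·(‖e_5‖/‖e_4‖)^p = 5.120×10⁻³·(0.260958)^1.6175 = 5.120×10⁻³·0.113842 ≈ 0.0005829.

5.8e-4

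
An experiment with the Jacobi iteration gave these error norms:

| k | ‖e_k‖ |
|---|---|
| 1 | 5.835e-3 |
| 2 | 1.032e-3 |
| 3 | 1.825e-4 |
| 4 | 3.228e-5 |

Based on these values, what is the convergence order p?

1

Consecutive ratios: ‖e_4‖/‖e_3‖ = 3.228e-5/1.825e-4 = 0.176877, ‖e_3‖/‖e_2‖ = 1.825e-4/1.032e-3 = 0.176841.
p ≈ ln(0.176877)/ln(0.176841) = -1.7323/-1.7325 ≈ 1.00.
So the convergence is linear (order 1).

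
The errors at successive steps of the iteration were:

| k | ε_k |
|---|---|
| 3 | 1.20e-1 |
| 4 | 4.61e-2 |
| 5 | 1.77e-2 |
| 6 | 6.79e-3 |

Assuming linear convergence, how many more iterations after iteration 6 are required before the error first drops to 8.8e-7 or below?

10

Rate ρ ≈ ε_6/ε_5 = 6.79e-3/1.77e-2 = 0.3836.
After j more steps, ε_{6+j} ≈ 6.79e-3·ρ^j; need ρ^j ≤ 8.8e-7/6.79e-3 = 0.000129602.
j ≥ ln(0.000129602)/ln(0.3836) = -8.9510/-0.95815 = 9.342.
So 10 more iterations are needed.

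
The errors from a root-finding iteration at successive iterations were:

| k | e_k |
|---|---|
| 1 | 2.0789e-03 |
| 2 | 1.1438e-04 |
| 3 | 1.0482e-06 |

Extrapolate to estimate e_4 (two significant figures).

5.3e-10

First estimate the order: p ≈ ln(e_3/e_2) / ln(e_2/e_1) = ln(1.0482e-06/1.1438e-04)/ln(1.1438e-04/2.0789e-03) = ln(0.00916419)/ln(0.0550195) ≈ 1.6180.
Then e_4 ≈ e_3·(e_3/e_2)^p = 1.0482e-06·(0.00916419)^1.6180 = 1.0482e-06·0.000504276 ≈ 5.286e-10.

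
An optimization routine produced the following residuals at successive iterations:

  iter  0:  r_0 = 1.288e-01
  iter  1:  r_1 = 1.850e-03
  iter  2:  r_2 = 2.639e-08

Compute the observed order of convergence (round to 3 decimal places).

2.630

p ≈ ln(r_2/r_1) / ln(r_1/r_0)
  = ln(2.639e-08/1.850e-03) / ln(1.850e-03/1.288e-01)
  = ln(1.42649e-05) / ln(0.0143634)
  = -11.157709 / -4.243072 ≈ 2.629630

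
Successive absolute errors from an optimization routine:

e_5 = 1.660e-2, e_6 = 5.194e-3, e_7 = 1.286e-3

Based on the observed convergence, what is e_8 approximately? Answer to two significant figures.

First estimate the order: p ≈ ln(e_7/e_6) / ln(e_6/e_5) = ln(1.286e-3/5.194e-3)/ln(5.194e-3/1.660e-2) = ln(0.247593)/ln(0.312892) ≈ 1.2015.
Then e_8 ≈ e_7·(e_7/e_6)^p = 1.286e-3·(0.247593)^1.2015 = 1.286e-3·0.186886 ≈ 0.0002403.

2.4e-4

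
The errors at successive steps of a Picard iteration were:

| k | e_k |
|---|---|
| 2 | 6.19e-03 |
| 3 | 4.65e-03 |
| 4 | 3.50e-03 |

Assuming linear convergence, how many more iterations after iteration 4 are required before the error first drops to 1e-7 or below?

Rate ρ ≈ e_4/e_3 = 3.50e-03/4.65e-03 = 0.7527.
After j more steps, e_{4+j} ≈ 3.50e-03·ρ^j; need ρ^j ≤ 1e-7/3.50e-03 = 2.85714e-05.
j ≥ ln(2.85714e-05)/ln(0.7527) = -10.4631/-0.28409 = 36.830.
So 37 more iterations are needed.

37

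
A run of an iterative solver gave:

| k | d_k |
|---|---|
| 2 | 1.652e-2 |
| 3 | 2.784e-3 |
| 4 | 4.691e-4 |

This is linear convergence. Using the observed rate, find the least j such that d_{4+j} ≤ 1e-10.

9

Rate ρ ≈ d_4/d_3 = 4.691e-4/2.784e-3 = 0.1685.
After j more steps, d_{4+j} ≈ 4.691e-4·ρ^j; need ρ^j ≤ 1e-10/4.691e-4 = 2.13174e-07.
j ≥ ln(2.13174e-07)/ln(0.1685) = -15.3612/-1.78082 = 8.626.
So 9 more iterations are needed.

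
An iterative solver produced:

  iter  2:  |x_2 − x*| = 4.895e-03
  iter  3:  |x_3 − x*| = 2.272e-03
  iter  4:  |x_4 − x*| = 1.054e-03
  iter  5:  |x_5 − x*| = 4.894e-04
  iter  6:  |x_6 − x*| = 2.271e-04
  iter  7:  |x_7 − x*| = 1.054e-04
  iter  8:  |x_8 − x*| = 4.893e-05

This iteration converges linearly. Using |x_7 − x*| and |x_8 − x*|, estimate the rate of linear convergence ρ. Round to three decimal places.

ρ ≈ |x_8 − x*|/|x_7 − x*| = 4.893e-05/1.054e-04 = 0.46423

0.464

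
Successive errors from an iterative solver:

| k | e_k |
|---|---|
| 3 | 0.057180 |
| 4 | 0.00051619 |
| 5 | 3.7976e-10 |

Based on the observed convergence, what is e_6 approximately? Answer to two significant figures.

1.5e-28

First estimate the order: p ≈ ln(e_5/e_4) / ln(e_4/e_3) = ln(3.7976e-10/0.00051619)/ln(0.00051619/0.057180) = ln(7.35698e-07)/ln(0.00902746) ≈ 3.0000.
Then e_6 ≈ e_5·(e_5/e_4)^p = 3.7976e-10·(7.35698e-07)^3.0000 = 3.7976e-10·3.98198e-19 ≈ 1.512e-28.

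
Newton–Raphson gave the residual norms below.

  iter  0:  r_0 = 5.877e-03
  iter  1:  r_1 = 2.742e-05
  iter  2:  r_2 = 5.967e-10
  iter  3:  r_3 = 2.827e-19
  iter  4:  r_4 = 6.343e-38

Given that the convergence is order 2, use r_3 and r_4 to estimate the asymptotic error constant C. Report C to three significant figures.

C ≈ r_4 / r_3^2
  = 6.343e-38 / (2.827e-19)^2
  = 6.343e-38 / 7.99193e-38 ≈ 0.79368

0.794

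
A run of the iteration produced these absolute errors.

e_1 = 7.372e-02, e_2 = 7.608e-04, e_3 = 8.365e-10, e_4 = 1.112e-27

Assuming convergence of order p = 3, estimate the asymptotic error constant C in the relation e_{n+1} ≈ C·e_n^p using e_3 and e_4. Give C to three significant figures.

1.90

C ≈ e_4 / e_3^3
  = 1.112e-27 / (8.365e-10)^3
  = 1.112e-27 / 5.85326e-28 ≈ 1.8998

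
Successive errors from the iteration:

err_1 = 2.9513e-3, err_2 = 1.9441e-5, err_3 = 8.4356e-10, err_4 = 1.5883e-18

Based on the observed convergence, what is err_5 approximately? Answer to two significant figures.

First estimate the order: p ≈ ln(err_4/err_3) / ln(err_3/err_2) = ln(1.5883e-18/8.4356e-10)/ln(8.4356e-10/1.9441e-5) = ln(1.88285e-09)/ln(4.33908e-05) ≈ 2.0000.
Then err_5 ≈ err_4·(err_4/err_3)^p = 1.5883e-18·(1.88285e-09)^2.0000 = 1.5883e-18·3.54512e-18 ≈ 5.631e-36.

5.6e-36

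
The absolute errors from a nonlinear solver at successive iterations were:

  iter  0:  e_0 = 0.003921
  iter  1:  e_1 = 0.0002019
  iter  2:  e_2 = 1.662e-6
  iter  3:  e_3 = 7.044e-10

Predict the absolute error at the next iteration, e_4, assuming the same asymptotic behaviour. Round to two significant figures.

2.5e-15

First estimate the order: p ≈ ln(e_3/e_2) / ln(e_2/e_1) = ln(7.044e-10/1.662e-6)/ln(1.662e-6/0.0002019) = ln(0.000423827)/ln(0.0082318) ≈ 1.6180.
Then e_4 ≈ e_3·(e_3/e_2)^p = 7.044e-10·(0.000423827)^1.6180 = 7.044e-10·3.48972e-06 ≈ 2.458e-15.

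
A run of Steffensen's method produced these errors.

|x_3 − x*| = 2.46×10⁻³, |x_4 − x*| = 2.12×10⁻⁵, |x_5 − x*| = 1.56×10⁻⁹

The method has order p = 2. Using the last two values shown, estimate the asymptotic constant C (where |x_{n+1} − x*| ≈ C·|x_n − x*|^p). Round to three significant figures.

C ≈ |x_5 − x*| / |x_4 − x*|^2
  = 1.56×10⁻⁹ / (2.12×10⁻⁵)^2
  = 1.56×10⁻⁹ / 4.4944e-10 ≈ 3.471

3.47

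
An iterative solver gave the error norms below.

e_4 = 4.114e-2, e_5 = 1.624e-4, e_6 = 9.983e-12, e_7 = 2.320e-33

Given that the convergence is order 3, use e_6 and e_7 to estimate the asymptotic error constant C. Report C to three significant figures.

C ≈ e_7 / e_6^3
  = 2.320e-33 / (9.983e-12)^3
  = 2.320e-33 / 9.94909e-34 ≈ 2.3319

2.33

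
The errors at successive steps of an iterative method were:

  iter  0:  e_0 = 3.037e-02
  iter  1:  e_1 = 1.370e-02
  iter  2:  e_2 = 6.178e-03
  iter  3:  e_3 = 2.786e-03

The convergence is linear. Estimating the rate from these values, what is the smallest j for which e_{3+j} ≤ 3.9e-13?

Rate ρ ≈ e_3/e_2 = 2.786e-03/6.178e-03 = 0.4510.
After j more steps, e_{3+j} ≈ 2.786e-03·ρ^j; need ρ^j ≤ 3.9e-13/2.786e-03 = 1.39986e-10.
j ≥ ln(1.39986e-10)/ln(0.4510) = -22.6895/-0.79629 = 28.494.
So 29 more iterations are needed.

29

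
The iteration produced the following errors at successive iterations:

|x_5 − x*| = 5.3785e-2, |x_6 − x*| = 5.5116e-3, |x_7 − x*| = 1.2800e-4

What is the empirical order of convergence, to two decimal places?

p ≈ ln(|x_7 − x*|/|x_6 − x*|) / ln(|x_6 − x*|/|x_5 − x*|)
  = ln(1.2800e-4/5.5116e-3) / ln(5.5116e-3/5.3785e-2)
  = ln(0.0232237) / ln(0.102475)
  = -3.76258 / -2.27814 ≈ 1.65160

1.65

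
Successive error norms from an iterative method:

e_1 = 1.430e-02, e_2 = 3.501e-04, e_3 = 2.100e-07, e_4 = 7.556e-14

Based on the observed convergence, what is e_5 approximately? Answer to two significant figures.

9.8e-27

First estimate the order: p ≈ ln(e_4/e_3) / ln(e_3/e_2) = ln(7.556e-14/2.100e-07)/ln(2.100e-07/3.501e-04) = ln(3.5981e-07)/ln(0.000599829) ≈ 2.0000.
Then e_5 ≈ e_4·(e_4/e_3)^p = 7.556e-14·(3.5981e-07)^2.0000 = 7.556e-14·1.29463e-13 ≈ 9.782e-27.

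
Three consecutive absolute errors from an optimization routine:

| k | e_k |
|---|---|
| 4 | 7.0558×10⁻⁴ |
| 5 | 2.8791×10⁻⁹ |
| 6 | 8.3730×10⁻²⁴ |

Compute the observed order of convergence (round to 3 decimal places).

p ≈ ln(e_6/e_5) / ln(e_5/e_4)
  = ln(8.3730×10⁻²⁴/2.8791×10⁻⁹) / ln(2.8791×10⁻⁹/7.0558×10⁻⁴)
  = ln(2.9082e-15) / ln(4.08047e-06)
  = -33.471242 / -12.409298 ≈ 2.697271

2.697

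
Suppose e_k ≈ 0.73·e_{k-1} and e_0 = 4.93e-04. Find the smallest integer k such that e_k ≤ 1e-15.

After k steps, e_k ≈ 4.93e-04·0.73^k.
Need 0.73^k ≤ 1e-15/4.93e-04 = 2.0284e-12.
k ≥ ln(2.0284e-12)/ln(0.73) = -26.9238/-0.31471 = 85.551.
Smallest integer k = 86.

86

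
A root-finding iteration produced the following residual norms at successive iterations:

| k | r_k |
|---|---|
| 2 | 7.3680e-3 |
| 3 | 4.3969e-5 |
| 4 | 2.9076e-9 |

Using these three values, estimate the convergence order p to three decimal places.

1.879

p ≈ ln(r_4/r_3) / ln(r_3/r_2)
  = ln(2.9076e-9/4.3969e-5) / ln(4.3969e-5/7.3680e-3)
  = ln(6.61284e-05) / ln(0.00596756)
  = -9.623912 / -5.121417 ≈ 1.879150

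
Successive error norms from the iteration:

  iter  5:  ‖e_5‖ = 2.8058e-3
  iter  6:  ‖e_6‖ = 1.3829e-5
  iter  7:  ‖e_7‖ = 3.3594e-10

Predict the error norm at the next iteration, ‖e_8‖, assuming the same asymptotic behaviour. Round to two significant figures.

2.0e-19

First estimate the order: p ≈ ln(‖e_7‖/‖e_6‖) / ln(‖e_6‖/‖e_5‖) = ln(3.3594e-10/1.3829e-5)/ln(1.3829e-5/2.8058e-3) = ln(2.42924e-05)/ln(0.00492872) ≈ 2.0000.
Then ‖e_8‖ ≈ ‖e_7‖·(‖e_7‖/‖e_6‖)^p = 3.3594e-10·(2.42924e-05)^2.0000 = 3.3594e-10·5.90121e-10 ≈ 1.982e-19.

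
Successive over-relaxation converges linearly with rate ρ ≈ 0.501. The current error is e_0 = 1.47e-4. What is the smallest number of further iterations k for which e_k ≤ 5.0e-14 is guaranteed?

After k steps, e_k ≈ 1.47e-4·0.501^k.
Need 0.501^k ≤ 5.0e-14/1.47e-4 = 3.40136e-10.
k ≥ ln(3.40136e-10)/ln(0.501) = -21.8017/-0.69115 = 31.544.
Smallest integer k = 32.

32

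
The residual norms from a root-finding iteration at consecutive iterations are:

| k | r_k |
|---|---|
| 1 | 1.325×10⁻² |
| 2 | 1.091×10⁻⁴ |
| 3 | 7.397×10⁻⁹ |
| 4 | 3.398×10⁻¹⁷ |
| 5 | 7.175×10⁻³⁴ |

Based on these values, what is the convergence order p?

Consecutive ratios: r_5/r_4 = 7.175×10⁻³⁴/3.398×10⁻¹⁷ = 2.11154e-17, r_4/r_3 = 3.398×10⁻¹⁷/7.397×10⁻⁹ = 4.59375e-09.
p ≈ ln(2.11154e-17)/ln(4.59375e-09) = -38.3965/-19.1986 ≈ 2.00.
So the convergence is quadratic (order 2).

2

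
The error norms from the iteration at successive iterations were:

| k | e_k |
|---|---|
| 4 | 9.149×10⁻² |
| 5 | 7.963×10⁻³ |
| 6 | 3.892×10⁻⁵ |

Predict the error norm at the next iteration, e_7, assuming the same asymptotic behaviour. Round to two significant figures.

First estimate the order: p ≈ ln(e_6/e_5) / ln(e_5/e_4) = ln(3.892×10⁻⁵/7.963×10⁻³)/ln(7.963×10⁻³/9.149×10⁻²) = ln(0.00488761)/ln(0.0870368) ≈ 2.1795.
Then e_7 ≈ e_6·(e_6/e_5)^p = 3.892×10⁻⁵·(0.00488761)^2.1795 = 3.892×10⁻⁵·9.19149e-06 ≈ 3.577e-10.

3.6e-10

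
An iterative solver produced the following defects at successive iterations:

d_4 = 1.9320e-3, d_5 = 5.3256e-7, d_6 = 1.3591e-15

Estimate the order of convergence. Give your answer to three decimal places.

p ≈ ln(d_6/d_5) / ln(d_5/d_4)
  = ln(1.3591e-15/5.3256e-7) / ln(5.3256e-7/1.9320e-3)
  = ln(2.55201e-09) / ln(0.000275652)
  = -19.786385 / -8.196371 ≈ 2.414042

2.414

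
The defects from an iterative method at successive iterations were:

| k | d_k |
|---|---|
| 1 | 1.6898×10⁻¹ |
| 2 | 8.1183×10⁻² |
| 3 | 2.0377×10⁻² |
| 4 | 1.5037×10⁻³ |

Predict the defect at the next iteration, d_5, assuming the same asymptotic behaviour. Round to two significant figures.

First estimate the order: p ≈ ln(d_4/d_3) / ln(d_3/d_2) = ln(1.5037×10⁻³/2.0377×10⁻²)/ln(2.0377×10⁻²/8.1183×10⁻²) = ln(0.073794)/ln(0.251001) ≈ 1.8856.
Then d_5 ≈ d_4·(d_4/d_3)^p = 1.5037×10⁻³·(0.073794)^1.8856 = 1.5037×10⁻³·0.00733737 ≈ 1.103e-05.

1.1e-5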